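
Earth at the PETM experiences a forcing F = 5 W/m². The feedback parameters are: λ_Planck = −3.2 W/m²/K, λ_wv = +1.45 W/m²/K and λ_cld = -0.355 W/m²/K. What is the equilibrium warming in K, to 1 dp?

2.4 K

Net feedback parameter λ = (−3.2) + (+1.45) + (-0.355) = -2.105 W/m²/K.
ΔT = −F/λ = −5/(-2.105) = 2.4 K.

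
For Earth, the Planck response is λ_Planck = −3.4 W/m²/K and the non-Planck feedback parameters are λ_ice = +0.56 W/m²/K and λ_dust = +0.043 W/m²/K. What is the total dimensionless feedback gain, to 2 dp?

0.18

Convert to gains: g_ice = 0.56/3.4 = 0.1647; g_dust = 0.043/3.4 = 0.01265.
Total gain g = 0.17735.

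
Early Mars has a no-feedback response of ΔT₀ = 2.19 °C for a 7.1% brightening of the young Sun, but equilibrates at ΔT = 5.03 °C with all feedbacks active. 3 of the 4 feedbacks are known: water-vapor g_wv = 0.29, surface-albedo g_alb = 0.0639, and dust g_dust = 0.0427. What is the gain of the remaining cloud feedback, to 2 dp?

0.17

Amplification A = ΔT/ΔT₀ = 5.03/2.19 = 2.297.
Total gain g = 1 − 1/A = 1 − 1/2.297 = 0.5646.
Known gains sum to 0.29 + 0.0639 + 0.0427 = 0.3966.
g_cld = 0.5646 − 0.3966 = 0.17.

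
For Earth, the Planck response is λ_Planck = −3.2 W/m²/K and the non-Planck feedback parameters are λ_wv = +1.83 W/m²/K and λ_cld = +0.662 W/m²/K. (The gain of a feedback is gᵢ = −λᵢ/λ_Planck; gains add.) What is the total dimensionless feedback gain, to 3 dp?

0.779

Convert to gains: g_wv = 1.83/3.2 = 0.5719; g_cld = 0.662/3.2 = 0.2069.
Total gain g = 0.7788.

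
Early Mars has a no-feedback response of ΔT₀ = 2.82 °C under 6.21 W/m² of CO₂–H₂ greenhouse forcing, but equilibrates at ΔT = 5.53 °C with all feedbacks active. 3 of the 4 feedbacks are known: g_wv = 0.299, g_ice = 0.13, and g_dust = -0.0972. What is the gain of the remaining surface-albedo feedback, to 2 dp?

0.16

Amplification A = ΔT/ΔT₀ = 5.53/2.82 = 1.961.
Total gain g = 1 − 1/A = 1 − 1/1.961 = 0.4901.
Known gains sum to 0.299 + 0.13 − 0.0972 = 0.3318.
g_alb = 0.4901 − 0.3318 = 0.16.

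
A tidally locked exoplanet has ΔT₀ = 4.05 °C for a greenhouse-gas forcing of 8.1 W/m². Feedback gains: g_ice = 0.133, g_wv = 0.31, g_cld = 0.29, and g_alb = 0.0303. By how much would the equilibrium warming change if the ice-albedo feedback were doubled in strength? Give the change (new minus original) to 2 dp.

21.94 °C

Original: g = 0.7633, ΔT = 4.05/(1−0.7633) = 17.1103 °C.
With doubled ice-albedo: g' = 0.8963, ΔT' = 4.05/(1−0.8963) = 39.0550 °C.
Change = 39.0550 − 17.1103 = 21.94 °C.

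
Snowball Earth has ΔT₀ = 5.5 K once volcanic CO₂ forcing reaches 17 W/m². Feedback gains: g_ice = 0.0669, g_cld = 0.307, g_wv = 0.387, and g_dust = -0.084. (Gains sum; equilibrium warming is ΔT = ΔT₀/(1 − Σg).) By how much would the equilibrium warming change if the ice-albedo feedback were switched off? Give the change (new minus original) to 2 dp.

Original: g = 0.6769, ΔT = 5.5/(1−0.6769) = 17.0226 K.
Without ice-albedo: g' = 0.61, ΔT' = 5.5/(1−0.61) = 14.1026 K.
Change = 14.1026 − 17.0226 = -2.92 K.

-2.92 K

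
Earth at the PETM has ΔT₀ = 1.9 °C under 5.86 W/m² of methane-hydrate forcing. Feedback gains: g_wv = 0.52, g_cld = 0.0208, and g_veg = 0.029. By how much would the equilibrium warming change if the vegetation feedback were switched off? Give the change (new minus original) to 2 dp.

Original: g = 0.5698, ΔT = 1.9/(1−0.5698) = 4.4166 °C.
Without vegetation: g' = 0.5408, ΔT' = 1.9/(1−0.5408) = 4.1376 °C.
Change = 4.1376 − 4.4166 = -0.28 °C.

-0.28 °C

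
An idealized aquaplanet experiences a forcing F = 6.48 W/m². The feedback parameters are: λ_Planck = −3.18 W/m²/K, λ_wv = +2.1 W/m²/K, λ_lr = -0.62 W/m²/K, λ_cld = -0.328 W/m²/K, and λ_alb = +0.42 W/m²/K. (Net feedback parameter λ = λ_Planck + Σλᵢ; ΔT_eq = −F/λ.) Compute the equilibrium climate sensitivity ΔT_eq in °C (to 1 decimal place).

4.0 °C

Net feedback parameter λ = (−3.18) + (+2.1) + (-0.62) + (-0.328) + (+0.42) = -1.608 W/m²/K.
ΔT = −F/λ = −6.48/(-1.608) = 4.0 °C.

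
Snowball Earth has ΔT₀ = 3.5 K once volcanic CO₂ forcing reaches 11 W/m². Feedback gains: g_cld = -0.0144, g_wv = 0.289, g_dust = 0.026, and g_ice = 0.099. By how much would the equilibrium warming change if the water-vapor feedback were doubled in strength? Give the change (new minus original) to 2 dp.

Original: g = 0.3996, ΔT = 3.5/(1−0.3996) = 5.8294 K.
With doubled water-vapor: g' = 0.6886, ΔT' = 3.5/(1−0.6886) = 11.2396 K.
Change = 11.2396 − 5.8294 = 5.41 K.

5.41 K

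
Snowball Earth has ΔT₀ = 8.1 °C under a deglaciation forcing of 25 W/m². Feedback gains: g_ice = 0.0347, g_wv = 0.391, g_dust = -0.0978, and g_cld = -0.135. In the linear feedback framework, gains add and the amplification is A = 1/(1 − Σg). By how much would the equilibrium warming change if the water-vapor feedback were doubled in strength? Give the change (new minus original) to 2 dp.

Original: g = 0.1929, ΔT = 8.1/(1−0.1929) = 10.0359 °C.
With doubled water-vapor: g' = 0.5839, ΔT' = 8.1/(1−0.5839) = 19.4665 °C.
Change = 19.4665 − 10.0359 = 9.43 °C.

9.43 °C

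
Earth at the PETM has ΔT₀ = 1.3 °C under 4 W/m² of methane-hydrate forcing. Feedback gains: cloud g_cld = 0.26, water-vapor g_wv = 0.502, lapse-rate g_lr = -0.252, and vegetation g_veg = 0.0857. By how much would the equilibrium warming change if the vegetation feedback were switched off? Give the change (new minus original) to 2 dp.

Original: g = 0.5957, ΔT = 1.3/(1−0.5957) = 3.2154 °C.
Without vegetation: g' = 0.51, ΔT' = 1.3/(1−0.51) = 2.6531 °C.
Change = 2.6531 − 3.2154 = -0.56 °C.

-0.56 °C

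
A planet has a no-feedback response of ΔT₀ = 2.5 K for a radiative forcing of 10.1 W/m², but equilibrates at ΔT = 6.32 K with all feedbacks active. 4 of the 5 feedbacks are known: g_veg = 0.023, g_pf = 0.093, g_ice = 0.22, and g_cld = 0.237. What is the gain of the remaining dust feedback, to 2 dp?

0.03

Amplification A = ΔT/ΔT₀ = 6.32/2.5 = 2.528.
Total gain g = 1 − 1/A = 1 − 1/2.528 = 0.6044.
Known gains sum to 0.023 + 0.093 + 0.22 + 0.237 = 0.573.
g_dust = 0.6044 − 0.573 = 0.03.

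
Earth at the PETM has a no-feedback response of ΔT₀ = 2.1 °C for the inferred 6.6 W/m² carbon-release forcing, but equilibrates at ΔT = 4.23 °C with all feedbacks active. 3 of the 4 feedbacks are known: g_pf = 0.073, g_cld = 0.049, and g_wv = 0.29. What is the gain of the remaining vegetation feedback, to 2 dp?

0.09

Amplification A = ΔT/ΔT₀ = 4.23/2.1 = 2.014.
Total gain g = 1 − 1/A = 1 − 1/2.014 = 0.5035.
Known gains sum to 0.073 + 0.049 + 0.29 = 0.412.
g_veg = 0.5035 − 0.412 = 0.09.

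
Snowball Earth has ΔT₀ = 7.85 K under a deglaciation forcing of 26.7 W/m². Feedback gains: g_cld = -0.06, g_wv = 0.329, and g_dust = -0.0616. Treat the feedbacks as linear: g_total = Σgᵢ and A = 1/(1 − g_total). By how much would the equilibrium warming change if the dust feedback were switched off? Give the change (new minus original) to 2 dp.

0.83 K

Original: g = 0.2074, ΔT = 7.85/(1−0.2074) = 9.9041 K.
Without dust: g' = 0.269, ΔT' = 7.85/(1−0.269) = 10.7387 K.
Change = 10.7387 − 9.9041 = 0.83 K.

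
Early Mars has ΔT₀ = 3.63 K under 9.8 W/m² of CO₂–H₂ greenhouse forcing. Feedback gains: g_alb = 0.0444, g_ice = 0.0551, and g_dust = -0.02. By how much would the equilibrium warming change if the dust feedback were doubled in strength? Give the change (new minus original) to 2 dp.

-0.08 K

Original: g = 0.0795, ΔT = 3.63/(1−0.0795) = 3.9435 K.
With doubled dust: g' = 0.0595, ΔT' = 3.63/(1−0.0595) = 3.8596 K.
Change = 3.8596 − 3.9435 = -0.08 K.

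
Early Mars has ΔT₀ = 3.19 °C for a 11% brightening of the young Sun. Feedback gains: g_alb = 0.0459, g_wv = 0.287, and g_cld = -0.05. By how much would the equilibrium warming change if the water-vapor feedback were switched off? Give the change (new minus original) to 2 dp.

Original: g = 0.2829, ΔT = 3.19/(1−0.2829) = 4.4485 °C.
Without water-vapor: g' = -0.0041, ΔT' = 3.19/(1+0.0041) = 3.1770 °C.
Change = 3.1770 − 4.4485 = -1.27 °C.

-1.27 °C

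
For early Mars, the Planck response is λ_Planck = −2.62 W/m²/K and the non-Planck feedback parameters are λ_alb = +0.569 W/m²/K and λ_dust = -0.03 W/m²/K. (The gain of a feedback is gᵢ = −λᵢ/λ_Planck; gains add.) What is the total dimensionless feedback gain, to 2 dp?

0.21

Convert to gains: g_alb = 0.569/2.62 = 0.2172; g_dust = -0.03/2.62 = -0.01145.
Total gain g = 0.20575.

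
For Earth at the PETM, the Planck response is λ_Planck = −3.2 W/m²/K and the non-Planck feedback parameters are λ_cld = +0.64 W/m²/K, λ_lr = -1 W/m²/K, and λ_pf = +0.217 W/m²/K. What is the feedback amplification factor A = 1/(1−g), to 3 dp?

Convert to gains: g_cld = 0.64/3.2 = 0.2; g_lr = -1/3.2 = -0.3125; g_pf = 0.217/3.2 = 0.06781.
Total gain g = -0.04469.
A = 1/(1 + 0.04469) = 0.957.

0.957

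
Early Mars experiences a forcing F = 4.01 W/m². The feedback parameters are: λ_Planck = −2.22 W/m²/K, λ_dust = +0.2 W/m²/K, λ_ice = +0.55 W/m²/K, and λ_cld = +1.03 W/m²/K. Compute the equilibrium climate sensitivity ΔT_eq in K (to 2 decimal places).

Net feedback parameter λ = (−2.22) + (+0.2) + (+0.55) + (+1.03) = -0.44 W/m²/K.
ΔT = −F/λ = −4.01/(-0.44) = 9.11 K.

9.11 K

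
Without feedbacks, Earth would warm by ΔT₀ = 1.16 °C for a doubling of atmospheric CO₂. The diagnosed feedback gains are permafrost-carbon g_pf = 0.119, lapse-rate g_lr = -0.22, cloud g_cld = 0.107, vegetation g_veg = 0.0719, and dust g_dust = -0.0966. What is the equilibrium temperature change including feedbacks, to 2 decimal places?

Total gain g = 0.119 − 0.22 + 0.107 + 0.0719 − 0.0966 = -0.0187.
Amplification A = 1/(1 + 0.0187) = 0.9816.
ΔT = 1.16 × 0.9816 = 1.14 °C.

1.14 °C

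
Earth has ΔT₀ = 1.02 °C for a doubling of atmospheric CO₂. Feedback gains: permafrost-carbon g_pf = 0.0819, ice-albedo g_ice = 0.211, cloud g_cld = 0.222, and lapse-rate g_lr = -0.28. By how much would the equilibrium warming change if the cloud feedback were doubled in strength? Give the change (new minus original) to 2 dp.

Original: g = 0.2349, ΔT = 1.02/(1−0.2349) = 1.3332 °C.
With doubled cloud: g' = 0.4569, ΔT' = 1.02/(1−0.4569) = 1.8781 °C.
Change = 1.8781 − 1.3332 = 0.54 °C.

0.54 °C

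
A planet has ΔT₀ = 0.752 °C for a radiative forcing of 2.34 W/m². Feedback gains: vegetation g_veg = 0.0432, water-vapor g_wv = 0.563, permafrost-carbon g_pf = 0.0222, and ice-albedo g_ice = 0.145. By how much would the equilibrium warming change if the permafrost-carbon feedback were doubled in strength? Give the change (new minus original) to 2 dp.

0.36 °C

Original: g = 0.7734, ΔT = 0.752/(1−0.7734) = 3.3186 °C.
With doubled permafrost-carbon: g' = 0.7956, ΔT' = 0.752/(1−0.7956) = 3.6791 °C.
Change = 3.6791 − 3.3186 = 0.36 °C.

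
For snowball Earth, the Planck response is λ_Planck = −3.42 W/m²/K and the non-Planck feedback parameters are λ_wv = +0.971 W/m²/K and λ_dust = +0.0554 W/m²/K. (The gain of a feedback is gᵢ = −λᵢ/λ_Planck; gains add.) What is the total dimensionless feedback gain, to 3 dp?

0.300

Convert to gains: g_wv = 0.971/3.42 = 0.2839; g_dust = 0.0554/3.42 = 0.0162.
Total gain g = 0.3001.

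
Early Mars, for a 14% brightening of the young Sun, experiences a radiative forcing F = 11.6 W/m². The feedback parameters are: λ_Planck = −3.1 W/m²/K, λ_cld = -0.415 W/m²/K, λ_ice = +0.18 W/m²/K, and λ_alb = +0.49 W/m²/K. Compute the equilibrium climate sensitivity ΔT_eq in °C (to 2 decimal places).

Net feedback parameter λ = (−3.1) + (-0.415) + (+0.18) + (+0.49) = -2.845 W/m²/K.
ΔT = −F/λ = −11.6/(-2.845) = 4.08 °C.

4.08 °C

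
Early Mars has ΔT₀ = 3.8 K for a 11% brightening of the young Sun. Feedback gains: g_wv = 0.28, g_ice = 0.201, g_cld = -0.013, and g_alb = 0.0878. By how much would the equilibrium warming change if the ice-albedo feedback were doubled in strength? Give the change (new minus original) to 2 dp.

Original: g = 0.5558, ΔT = 3.8/(1−0.5558) = 8.5547 K.
With doubled ice-albedo: g' = 0.7568, ΔT' = 3.8/(1−0.7568) = 15.6250 K.
Change = 15.6250 − 8.5547 = 7.07 K.

7.07 K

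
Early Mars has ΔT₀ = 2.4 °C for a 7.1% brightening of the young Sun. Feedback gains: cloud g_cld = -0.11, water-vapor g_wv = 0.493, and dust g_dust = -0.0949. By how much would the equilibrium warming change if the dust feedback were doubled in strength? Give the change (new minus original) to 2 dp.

Original: g = 0.2881, ΔT = 2.4/(1−0.2881) = 3.3713 °C.
With doubled dust: g' = 0.1932, ΔT' = 2.4/(1−0.1932) = 2.9747 °C.
Change = 2.9747 − 3.3713 = -0.40 °C.

-0.40 °C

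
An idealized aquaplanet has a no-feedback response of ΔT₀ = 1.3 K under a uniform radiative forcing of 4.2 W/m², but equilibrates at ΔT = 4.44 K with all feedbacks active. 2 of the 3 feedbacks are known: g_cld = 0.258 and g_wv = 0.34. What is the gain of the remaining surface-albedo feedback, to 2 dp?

Amplification A = ΔT/ΔT₀ = 4.44/1.3 = 3.415.
Total gain g = 1 − 1/A = 1 − 1/3.415 = 0.7072.
Known gains sum to 0.258 + 0.34 = 0.598.
g_alb = 0.7072 − 0.598 = 0.11.

0.11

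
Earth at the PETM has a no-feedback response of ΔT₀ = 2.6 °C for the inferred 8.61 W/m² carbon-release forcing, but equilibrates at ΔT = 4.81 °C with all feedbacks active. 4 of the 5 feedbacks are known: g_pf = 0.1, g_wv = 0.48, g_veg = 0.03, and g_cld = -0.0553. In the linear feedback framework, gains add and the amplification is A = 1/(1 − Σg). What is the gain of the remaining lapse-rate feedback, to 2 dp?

-0.10

Amplification A = ΔT/ΔT₀ = 4.81/2.6 = 1.85.
Total gain g = 1 − 1/A = 1 − 1/1.85 = 0.4595.
Known gains sum to 0.1 + 0.48 + 0.03 − 0.0553 = 0.5547.
g_lr = 0.4595 − 0.5547 = -0.10.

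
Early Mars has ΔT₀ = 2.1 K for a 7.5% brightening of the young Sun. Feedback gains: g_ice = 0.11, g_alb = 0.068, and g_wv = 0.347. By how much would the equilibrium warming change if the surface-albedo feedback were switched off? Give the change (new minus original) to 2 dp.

-0.55 K

Original: g = 0.525, ΔT = 2.1/(1−0.525) = 4.4211 K.
Without surface-albedo: g' = 0.457, ΔT' = 2.1/(1−0.457) = 3.8674 K.
Change = 3.8674 − 4.4211 = -0.55 K.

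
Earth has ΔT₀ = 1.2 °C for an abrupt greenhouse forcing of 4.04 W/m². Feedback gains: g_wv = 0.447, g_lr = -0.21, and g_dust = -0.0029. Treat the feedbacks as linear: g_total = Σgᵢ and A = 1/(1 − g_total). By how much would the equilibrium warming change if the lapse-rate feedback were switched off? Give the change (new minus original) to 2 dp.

0.59 °C

Original: g = 0.2341, ΔT = 1.2/(1−0.2341) = 1.5668 °C.
Without lapse-rate: g' = 0.4441, ΔT' = 1.2/(1−0.4441) = 2.1587 °C.
Change = 2.1587 − 1.5668 = 0.59 °C.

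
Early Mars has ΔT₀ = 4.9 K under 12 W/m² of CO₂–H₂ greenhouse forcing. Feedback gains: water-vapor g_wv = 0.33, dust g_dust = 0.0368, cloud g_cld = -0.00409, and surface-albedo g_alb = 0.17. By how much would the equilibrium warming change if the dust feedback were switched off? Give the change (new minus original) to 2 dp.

Original: g = 0.53271, ΔT = 4.9/(1−0.53271) = 10.4860 K.
Without dust: g' = 0.49591, ΔT' = 4.9/(1−0.49591) = 9.7205 K.
Change = 9.7205 − 10.4860 = -0.77 K.

-0.77 K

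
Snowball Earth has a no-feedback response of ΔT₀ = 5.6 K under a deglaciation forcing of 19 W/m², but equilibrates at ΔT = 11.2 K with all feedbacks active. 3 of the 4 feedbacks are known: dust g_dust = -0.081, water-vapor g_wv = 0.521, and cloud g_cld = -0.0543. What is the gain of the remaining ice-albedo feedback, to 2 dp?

Amplification A = ΔT/ΔT₀ = 11.2/5.6 = 2.
Total gain g = 1 − 1/A = 1 − 1/2 = 0.5.
Known gains sum to -0.081 + 0.521 − 0.0543 = 0.3857.
g_ice = 0.5 − 0.3857 = 0.11.

0.11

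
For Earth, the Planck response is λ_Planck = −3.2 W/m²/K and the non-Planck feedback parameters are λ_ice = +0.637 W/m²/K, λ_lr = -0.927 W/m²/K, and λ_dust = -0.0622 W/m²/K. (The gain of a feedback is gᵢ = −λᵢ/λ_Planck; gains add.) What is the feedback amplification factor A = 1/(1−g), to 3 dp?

0.901

Convert to gains: g_ice = 0.637/3.2 = 0.1991; g_lr = -0.927/3.2 = -0.2897; g_dust = -0.0622/3.2 = -0.01944.
Total gain g = -0.11004.
A = 1/(1 + 0.11004) = 0.901.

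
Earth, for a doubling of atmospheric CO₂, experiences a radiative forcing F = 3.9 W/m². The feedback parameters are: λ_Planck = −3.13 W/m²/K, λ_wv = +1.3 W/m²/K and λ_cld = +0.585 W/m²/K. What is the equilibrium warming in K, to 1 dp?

3.1 K

Net feedback parameter λ = (−3.13) + (+1.3) + (+0.585) = -1.245 W/m²/K.
ΔT = −F/λ = −3.9/(-1.245) = 3.1 K.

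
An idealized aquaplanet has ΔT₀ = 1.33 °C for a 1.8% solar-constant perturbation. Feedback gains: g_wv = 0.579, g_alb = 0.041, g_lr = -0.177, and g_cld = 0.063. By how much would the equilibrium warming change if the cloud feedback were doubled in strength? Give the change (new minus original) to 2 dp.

Original: g = 0.506, ΔT = 1.33/(1−0.506) = 2.6923 °C.
With doubled cloud: g' = 0.569, ΔT' = 1.33/(1−0.569) = 3.0858 °C.
Change = 3.0858 − 2.6923 = 0.39 °C.

0.39 °C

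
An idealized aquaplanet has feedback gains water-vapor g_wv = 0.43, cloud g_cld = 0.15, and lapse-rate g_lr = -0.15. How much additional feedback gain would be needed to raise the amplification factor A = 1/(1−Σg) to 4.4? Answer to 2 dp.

0.34

Current total gain = 0.43.
Target gain for A = 4.4: g* = 1 − 1/4.4 = 0.7727.
Additional gain needed = 0.7727 − 0.43 = 0.34.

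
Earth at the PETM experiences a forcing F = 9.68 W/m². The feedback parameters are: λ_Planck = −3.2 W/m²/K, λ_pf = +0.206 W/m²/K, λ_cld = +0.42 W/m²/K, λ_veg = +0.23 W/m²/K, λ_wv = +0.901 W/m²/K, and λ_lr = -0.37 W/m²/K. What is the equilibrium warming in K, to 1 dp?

5.3 K

Net feedback parameter λ = (−3.2) + (+0.206) + (+0.42) + (+0.23) + (+0.901) + (-0.37) = -1.813 W/m²/K.
ΔT = −F/λ = −9.68/(-1.813) = 5.3 K.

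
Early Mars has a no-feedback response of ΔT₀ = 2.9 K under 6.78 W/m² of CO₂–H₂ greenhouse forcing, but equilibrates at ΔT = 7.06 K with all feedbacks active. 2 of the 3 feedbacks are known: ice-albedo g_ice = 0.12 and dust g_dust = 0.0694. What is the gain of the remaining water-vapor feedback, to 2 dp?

0.40

Amplification A = ΔT/ΔT₀ = 7.06/2.9 = 2.434.
Total gain g = 1 − 1/A = 1 − 1/2.434 = 0.5892.
Known gains sum to 0.12 + 0.0694 = 0.1894.
g_wv = 0.5892 − 0.1894 = 0.40.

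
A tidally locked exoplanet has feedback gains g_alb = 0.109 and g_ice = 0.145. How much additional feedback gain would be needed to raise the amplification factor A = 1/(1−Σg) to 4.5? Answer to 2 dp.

Current total gain = 0.254.
Target gain for A = 4.5: g* = 1 − 1/4.5 = 0.7778.
Additional gain needed = 0.7778 − 0.254 = 0.52.

0.52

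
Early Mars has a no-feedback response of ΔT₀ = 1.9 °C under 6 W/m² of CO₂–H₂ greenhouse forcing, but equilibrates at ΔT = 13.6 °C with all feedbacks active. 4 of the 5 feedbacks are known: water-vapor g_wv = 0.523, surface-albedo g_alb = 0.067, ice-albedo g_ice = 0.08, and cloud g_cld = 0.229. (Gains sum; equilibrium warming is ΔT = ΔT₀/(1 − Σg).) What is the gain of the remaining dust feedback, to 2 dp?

Amplification A = ΔT/ΔT₀ = 13.6/1.9 = 7.158.
Total gain g = 1 − 1/A = 1 − 1/7.158 = 0.8603.
Known gains sum to 0.523 + 0.067 + 0.08 + 0.229 = 0.899.
g_dust = 0.8603 − 0.899 = -0.04.

-0.04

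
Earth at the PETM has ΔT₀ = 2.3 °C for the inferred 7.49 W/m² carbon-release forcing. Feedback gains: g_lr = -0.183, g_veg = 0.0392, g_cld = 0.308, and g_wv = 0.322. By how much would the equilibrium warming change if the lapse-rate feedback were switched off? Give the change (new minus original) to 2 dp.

2.48 °C

Original: g = 0.4862, ΔT = 2.3/(1−0.4862) = 4.4764 °C.
Without lapse-rate: g' = 0.6692, ΔT' = 2.3/(1−0.6692) = 6.9528 °C.
Change = 6.9528 − 4.4764 = 2.48 °C.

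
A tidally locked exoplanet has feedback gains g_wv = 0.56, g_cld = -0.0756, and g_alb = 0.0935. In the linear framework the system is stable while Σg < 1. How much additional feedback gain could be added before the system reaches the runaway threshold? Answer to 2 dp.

Current total gain = 0.56 − 0.0756 + 0.0935 = 0.5779.
Margin to runaway = 1 − 0.5779 = 0.42.

0.42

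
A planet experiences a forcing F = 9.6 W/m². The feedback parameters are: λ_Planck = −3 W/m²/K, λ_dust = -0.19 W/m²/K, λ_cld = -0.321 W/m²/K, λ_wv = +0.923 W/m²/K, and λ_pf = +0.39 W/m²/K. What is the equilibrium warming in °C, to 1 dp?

Net feedback parameter λ = (−3) + (-0.19) + (-0.321) + (+0.923) + (+0.39) = -2.198 W/m²/K.
ΔT = −F/λ = −9.6/(-2.198) = 4.4 °C.

4.4 °C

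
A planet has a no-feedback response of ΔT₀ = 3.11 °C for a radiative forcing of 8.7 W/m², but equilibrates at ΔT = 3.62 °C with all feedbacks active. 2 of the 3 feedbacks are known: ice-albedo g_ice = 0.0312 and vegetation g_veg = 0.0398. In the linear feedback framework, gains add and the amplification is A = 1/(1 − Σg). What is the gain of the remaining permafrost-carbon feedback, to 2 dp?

0.07

Amplification A = ΔT/ΔT₀ = 3.62/3.11 = 1.164.
Total gain g = 1 − 1/A = 1 − 1/1.164 = 0.1409.
Known gains sum to 0.0312 + 0.0398 = 0.071.
g_pf = 0.1409 − 0.071 = 0.07.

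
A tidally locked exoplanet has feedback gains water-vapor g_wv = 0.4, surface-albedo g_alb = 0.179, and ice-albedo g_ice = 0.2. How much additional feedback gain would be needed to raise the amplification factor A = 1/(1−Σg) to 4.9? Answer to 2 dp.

0.02

Current total gain = 0.779.
Target gain for A = 4.9: g* = 1 − 1/4.9 = 0.7959.
Additional gain needed = 0.7959 − 0.779 = 0.02.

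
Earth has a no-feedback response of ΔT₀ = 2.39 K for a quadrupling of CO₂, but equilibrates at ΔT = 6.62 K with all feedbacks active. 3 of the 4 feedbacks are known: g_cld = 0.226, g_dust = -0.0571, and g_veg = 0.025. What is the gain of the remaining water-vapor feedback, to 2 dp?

0.45

Amplification A = ΔT/ΔT₀ = 6.62/2.39 = 2.77.
Total gain g = 1 − 1/A = 1 − 1/2.77 = 0.639.
Known gains sum to 0.226 − 0.0571 + 0.025 = 0.1939.
g_wv = 0.639 − 0.1939 = 0.45.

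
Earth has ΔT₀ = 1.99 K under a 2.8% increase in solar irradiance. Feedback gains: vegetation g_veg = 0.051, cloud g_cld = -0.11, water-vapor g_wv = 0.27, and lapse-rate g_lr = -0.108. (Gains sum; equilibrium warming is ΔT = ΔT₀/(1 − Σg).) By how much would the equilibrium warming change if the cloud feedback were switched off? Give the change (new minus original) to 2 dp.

0.31 K

Original: g = 0.103, ΔT = 1.99/(1−0.103) = 2.2185 K.
Without cloud: g' = 0.213, ΔT' = 1.99/(1−0.213) = 2.5286 K.
Change = 2.5286 − 2.2185 = 0.31 K.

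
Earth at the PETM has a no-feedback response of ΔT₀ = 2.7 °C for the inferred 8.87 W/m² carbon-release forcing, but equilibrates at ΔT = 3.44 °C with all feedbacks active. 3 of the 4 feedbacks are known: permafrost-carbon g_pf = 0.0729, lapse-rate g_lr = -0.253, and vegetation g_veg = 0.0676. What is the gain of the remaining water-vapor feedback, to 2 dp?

Amplification A = ΔT/ΔT₀ = 3.44/2.7 = 1.274.
Total gain g = 1 − 1/A = 1 − 1/1.274 = 0.2151.
Known gains sum to 0.0729 − 0.253 + 0.0676 = -0.1125.
g_wv = 0.2151 + 0.1125 = 0.33.

0.33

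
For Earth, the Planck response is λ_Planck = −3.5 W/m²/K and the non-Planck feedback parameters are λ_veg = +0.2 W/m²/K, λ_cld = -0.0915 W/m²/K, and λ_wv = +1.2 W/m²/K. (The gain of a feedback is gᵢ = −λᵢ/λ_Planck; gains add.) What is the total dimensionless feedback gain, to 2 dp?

Convert to gains: g_veg = 0.2/3.5 = 0.05714; g_cld = -0.0915/3.5 = -0.02614; g_wv = 1.2/3.5 = 0.3429.
Total gain g = 0.3739.

0.37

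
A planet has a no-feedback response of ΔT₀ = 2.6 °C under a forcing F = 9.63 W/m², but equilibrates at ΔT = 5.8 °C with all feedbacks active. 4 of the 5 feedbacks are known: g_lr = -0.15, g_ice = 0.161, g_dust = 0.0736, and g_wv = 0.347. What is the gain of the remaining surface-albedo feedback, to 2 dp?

Amplification A = ΔT/ΔT₀ = 5.8/2.6 = 2.231.
Total gain g = 1 − 1/A = 1 − 1/2.231 = 0.5518.
Known gains sum to -0.15 + 0.161 + 0.0736 + 0.347 = 0.4316.
g_alb = 0.5518 − 0.4316 = 0.12.

0.12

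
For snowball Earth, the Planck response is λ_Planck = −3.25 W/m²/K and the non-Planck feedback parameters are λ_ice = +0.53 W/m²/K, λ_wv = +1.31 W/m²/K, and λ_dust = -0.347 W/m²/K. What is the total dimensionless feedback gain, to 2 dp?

Convert to gains: g_ice = 0.53/3.25 = 0.1631; g_wv = 1.31/3.25 = 0.4031; g_dust = -0.347/3.25 = -0.1068.
Total gain g = 0.4594.

0.46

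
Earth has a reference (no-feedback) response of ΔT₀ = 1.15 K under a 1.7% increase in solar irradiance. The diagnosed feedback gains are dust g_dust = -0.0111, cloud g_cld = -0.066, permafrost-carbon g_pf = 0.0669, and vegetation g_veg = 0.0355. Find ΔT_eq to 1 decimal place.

Total gain g = -0.0111 − 0.066 + 0.0669 + 0.0355 = 0.0253.
Amplification A = 1/(1 − 0.0253) = 1.026.
ΔT = 1.15 × 1.026 = 1.2 K.

1.2 K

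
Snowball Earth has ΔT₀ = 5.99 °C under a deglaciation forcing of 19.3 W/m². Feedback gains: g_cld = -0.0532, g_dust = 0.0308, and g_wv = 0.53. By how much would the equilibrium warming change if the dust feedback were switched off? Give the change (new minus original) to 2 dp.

-0.72 °C

Original: g = 0.5076, ΔT = 5.99/(1−0.5076) = 12.1649 °C.
Without dust: g' = 0.4768, ΔT' = 5.99/(1−0.4768) = 11.4488 °C.
Change = 11.4488 − 12.1649 = -0.72 °C.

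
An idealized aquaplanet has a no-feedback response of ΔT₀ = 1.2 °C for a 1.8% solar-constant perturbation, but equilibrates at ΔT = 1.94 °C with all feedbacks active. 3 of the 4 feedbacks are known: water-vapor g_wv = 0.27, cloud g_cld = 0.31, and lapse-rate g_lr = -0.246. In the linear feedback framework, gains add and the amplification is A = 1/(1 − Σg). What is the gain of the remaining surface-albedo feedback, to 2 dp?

0.05

Amplification A = ΔT/ΔT₀ = 1.94/1.2 = 1.617.
Total gain g = 1 − 1/A = 1 − 1/1.617 = 0.3816.
Known gains sum to 0.27 + 0.31 − 0.246 = 0.334.
g_alb = 0.3816 − 0.334 = 0.05.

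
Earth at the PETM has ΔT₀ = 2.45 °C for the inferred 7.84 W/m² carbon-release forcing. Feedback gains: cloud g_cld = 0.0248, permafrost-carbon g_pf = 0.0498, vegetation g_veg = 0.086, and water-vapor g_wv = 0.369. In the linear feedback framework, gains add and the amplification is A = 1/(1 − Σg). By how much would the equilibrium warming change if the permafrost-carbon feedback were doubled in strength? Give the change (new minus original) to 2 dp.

Original: g = 0.5296, ΔT = 2.45/(1−0.5296) = 5.2083 °C.
With doubled permafrost-carbon: g' = 0.5794, ΔT' = 2.45/(1−0.5794) = 5.8250 °C.
Change = 5.8250 − 5.2083 = 0.62 °C.

0.62 °C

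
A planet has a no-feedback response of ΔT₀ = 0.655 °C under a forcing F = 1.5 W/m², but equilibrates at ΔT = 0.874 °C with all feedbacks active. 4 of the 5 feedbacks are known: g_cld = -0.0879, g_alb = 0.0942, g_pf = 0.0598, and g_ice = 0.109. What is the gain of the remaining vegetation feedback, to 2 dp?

Amplification A = ΔT/ΔT₀ = 0.874/0.655 = 1.334.
Total gain g = 1 − 1/A = 1 − 1/1.334 = 0.2504.
Known gains sum to -0.0879 + 0.0942 + 0.0598 + 0.109 = 0.1751.
g_veg = 0.2504 − 0.1751 = 0.08.

0.08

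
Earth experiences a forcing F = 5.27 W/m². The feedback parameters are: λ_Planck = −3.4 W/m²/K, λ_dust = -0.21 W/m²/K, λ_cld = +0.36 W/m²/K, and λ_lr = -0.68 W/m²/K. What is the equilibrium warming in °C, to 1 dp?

1.3 °C

Net feedback parameter λ = (−3.4) + (-0.21) + (+0.36) + (-0.68) = -3.93 W/m²/K.
ΔT = −F/λ = −5.27/(-3.93) = 1.3 °C.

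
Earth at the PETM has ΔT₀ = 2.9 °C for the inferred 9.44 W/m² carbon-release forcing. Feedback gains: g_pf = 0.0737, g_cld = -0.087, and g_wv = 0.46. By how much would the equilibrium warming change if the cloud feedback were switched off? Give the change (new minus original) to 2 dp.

Original: g = 0.4467, ΔT = 2.9/(1−0.4467) = 5.2413 °C.
Without cloud: g' = 0.5337, ΔT' = 2.9/(1−0.5337) = 6.2192 °C.
Change = 6.2192 − 5.2413 = 0.98 °C.

0.98 °C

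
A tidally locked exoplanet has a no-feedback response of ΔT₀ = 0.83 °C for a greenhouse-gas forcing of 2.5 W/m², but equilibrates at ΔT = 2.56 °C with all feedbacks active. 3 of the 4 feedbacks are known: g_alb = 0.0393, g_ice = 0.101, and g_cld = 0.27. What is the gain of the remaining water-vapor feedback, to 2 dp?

Amplification A = ΔT/ΔT₀ = 2.56/0.83 = 3.084.
Total gain g = 1 − 1/A = 1 − 1/3.084 = 0.6757.
Known gains sum to 0.0393 + 0.101 + 0.27 = 0.4103.
g_wv = 0.6757 − 0.4103 = 0.27.

0.27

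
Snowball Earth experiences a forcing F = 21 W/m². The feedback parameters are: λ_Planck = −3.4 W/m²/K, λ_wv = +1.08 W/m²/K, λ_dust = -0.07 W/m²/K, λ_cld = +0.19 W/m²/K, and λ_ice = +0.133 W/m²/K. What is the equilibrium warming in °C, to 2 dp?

Net feedback parameter λ = (−3.4) + (+1.08) + (-0.07) + (+0.19) + (+0.133) = -2.067 W/m²/K.
ΔT = −F/λ = −21/(-2.067) = 10.16 °C.

10.16 °C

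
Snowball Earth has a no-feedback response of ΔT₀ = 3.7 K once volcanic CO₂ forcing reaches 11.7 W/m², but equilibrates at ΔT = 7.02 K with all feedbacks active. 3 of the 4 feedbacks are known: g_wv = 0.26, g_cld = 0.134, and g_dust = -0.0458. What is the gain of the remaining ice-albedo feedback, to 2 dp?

0.12

Amplification A = ΔT/ΔT₀ = 7.02/3.7 = 1.897.
Total gain g = 1 − 1/A = 1 − 1/1.897 = 0.4729.
Known gains sum to 0.26 + 0.134 − 0.0458 = 0.3482.
g_ice = 0.4729 − 0.3482 = 0.12.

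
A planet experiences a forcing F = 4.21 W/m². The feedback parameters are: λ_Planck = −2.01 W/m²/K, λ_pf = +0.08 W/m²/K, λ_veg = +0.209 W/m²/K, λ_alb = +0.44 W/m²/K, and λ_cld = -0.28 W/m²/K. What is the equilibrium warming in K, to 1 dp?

2.7 K

Net feedback parameter λ = (−2.01) + (+0.08) + (+0.209) + (+0.44) + (-0.28) = -1.561 W/m²/K.
ΔT = −F/λ = −4.21/(-1.561) = 2.7 K.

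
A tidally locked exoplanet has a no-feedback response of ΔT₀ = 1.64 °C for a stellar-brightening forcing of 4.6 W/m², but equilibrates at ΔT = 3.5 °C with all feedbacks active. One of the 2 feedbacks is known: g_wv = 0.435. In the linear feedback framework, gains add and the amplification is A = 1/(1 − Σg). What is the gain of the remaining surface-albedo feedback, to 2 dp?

Amplification A = ΔT/ΔT₀ = 3.5/1.64 = 2.134.
Total gain g = 1 − 1/A = 1 − 1/2.134 = 0.5314.
The known gain is 0.435.
g_alb = 0.5314 − 0.435 = 0.10.

0.10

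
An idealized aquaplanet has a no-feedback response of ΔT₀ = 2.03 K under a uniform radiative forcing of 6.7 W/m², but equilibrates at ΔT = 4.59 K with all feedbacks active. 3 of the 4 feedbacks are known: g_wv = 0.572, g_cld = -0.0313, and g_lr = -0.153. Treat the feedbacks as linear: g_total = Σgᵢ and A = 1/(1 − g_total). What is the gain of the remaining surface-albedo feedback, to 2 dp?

0.17

Amplification A = ΔT/ΔT₀ = 4.59/2.03 = 2.261.
Total gain g = 1 − 1/A = 1 − 1/2.261 = 0.5577.
Known gains sum to 0.572 − 0.0313 − 0.153 = 0.3877.
g_alb = 0.5577 − 0.3877 = 0.17.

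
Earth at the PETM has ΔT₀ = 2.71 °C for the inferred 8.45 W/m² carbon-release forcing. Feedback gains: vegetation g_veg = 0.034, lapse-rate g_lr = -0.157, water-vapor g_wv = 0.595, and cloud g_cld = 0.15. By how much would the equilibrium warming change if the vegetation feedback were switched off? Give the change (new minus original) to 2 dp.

Original: g = 0.622, ΔT = 2.71/(1−0.622) = 7.1693 °C.
Without vegetation: g' = 0.588, ΔT' = 2.71/(1−0.588) = 6.5777 °C.
Change = 6.5777 − 7.1693 = -0.59 °C.

-0.59 °C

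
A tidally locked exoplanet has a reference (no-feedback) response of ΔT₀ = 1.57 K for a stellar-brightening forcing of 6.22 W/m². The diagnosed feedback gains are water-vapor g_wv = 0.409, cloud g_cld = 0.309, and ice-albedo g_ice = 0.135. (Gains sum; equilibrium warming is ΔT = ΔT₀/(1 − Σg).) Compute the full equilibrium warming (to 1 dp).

Total gain g = 0.409 + 0.309 + 0.135 = 0.853.
Amplification A = 1/(1 − 0.853) = 6.803.
ΔT = 1.57 × 6.803 = 10.7 K.

10.7 K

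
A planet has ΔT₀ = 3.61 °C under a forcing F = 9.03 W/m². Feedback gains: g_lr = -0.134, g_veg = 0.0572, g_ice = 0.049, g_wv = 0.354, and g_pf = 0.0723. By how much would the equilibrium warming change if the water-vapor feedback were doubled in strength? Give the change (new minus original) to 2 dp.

8.58 °C

Original: g = 0.3985, ΔT = 3.61/(1−0.3985) = 6.0017 °C.
With doubled water-vapor: g' = 0.7525, ΔT' = 3.61/(1−0.7525) = 14.5859 °C.
Change = 14.5859 − 6.0017 = 8.58 °C.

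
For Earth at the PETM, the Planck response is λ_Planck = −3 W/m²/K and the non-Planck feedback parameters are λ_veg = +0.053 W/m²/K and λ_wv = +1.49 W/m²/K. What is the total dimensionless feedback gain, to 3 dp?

Convert to gains: g_veg = 0.053/3 = 0.01767; g_wv = 1.49/3 = 0.4967.
Total gain g = 0.51437.

0.514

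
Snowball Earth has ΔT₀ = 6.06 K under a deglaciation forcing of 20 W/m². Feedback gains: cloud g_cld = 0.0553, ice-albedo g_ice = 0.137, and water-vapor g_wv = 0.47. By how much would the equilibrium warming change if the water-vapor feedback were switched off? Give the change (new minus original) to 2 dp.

Original: g = 0.6623, ΔT = 6.06/(1−0.6623) = 17.9449 K.
Without water-vapor: g' = 0.1923, ΔT' = 6.06/(1−0.1923) = 7.5028 K.
Change = 7.5028 − 17.9449 = -10.44 K.

-10.44 K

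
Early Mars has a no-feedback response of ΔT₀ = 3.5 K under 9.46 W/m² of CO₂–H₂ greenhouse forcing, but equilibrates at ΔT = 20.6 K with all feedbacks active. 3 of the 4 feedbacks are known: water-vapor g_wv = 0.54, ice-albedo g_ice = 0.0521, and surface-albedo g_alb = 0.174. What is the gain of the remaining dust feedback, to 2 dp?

Amplification A = ΔT/ΔT₀ = 20.6/3.5 = 5.886.
Total gain g = 1 − 1/A = 1 − 1/5.886 = 0.8301.
Known gains sum to 0.54 + 0.0521 + 0.174 = 0.7661.
g_dust = 0.8301 − 0.7661 = 0.06.

0.06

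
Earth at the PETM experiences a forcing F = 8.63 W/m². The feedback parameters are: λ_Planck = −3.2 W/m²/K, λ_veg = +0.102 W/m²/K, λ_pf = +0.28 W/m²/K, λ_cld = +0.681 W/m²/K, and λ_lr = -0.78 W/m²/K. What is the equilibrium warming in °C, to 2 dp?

2.96 °C

Net feedback parameter λ = (−3.2) + (+0.102) + (+0.28) + (+0.681) + (-0.78) = -2.917 W/m²/K.
ΔT = −F/λ = −8.63/(-2.917) = 2.96 °C.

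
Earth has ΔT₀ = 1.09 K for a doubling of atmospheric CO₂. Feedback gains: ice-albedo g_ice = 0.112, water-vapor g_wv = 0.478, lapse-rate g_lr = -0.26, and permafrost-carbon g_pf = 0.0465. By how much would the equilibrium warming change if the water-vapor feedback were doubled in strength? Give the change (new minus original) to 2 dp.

Original: g = 0.3765, ΔT = 1.09/(1−0.3765) = 1.7482 K.
With doubled water-vapor: g' = 0.8545, ΔT' = 1.09/(1−0.8545) = 7.4914 K.
Change = 7.4914 − 1.7482 = 5.74 K.

5.74 K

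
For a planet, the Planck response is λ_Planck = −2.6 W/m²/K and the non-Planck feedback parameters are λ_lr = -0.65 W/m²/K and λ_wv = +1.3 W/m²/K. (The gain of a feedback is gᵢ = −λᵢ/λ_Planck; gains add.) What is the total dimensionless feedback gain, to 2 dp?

0.25

Convert to gains: g_lr = -0.65/2.6 = -0.25; g_wv = 1.3/2.6 = 0.5.
Total gain g = 0.25.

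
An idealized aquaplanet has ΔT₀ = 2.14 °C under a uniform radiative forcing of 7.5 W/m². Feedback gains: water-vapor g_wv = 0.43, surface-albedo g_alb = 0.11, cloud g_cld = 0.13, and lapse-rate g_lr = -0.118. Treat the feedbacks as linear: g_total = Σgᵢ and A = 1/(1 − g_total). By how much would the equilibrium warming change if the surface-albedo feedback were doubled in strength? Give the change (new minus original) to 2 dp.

Original: g = 0.552, ΔT = 2.14/(1−0.552) = 4.7768 °C.
With doubled surface-albedo: g' = 0.662, ΔT' = 2.14/(1−0.662) = 6.3314 °C.
Change = 6.3314 − 4.7768 = 1.55 °C.

1.55 °C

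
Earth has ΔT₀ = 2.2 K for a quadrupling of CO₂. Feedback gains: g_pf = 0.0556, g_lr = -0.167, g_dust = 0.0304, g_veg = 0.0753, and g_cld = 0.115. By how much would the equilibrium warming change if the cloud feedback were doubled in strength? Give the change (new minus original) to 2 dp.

Original: g = 0.1093, ΔT = 2.2/(1−0.1093) = 2.4700 K.
With doubled cloud: g' = 0.2243, ΔT' = 2.2/(1−0.2243) = 2.8361 K.
Change = 2.8361 − 2.4700 = 0.37 K.

0.37 K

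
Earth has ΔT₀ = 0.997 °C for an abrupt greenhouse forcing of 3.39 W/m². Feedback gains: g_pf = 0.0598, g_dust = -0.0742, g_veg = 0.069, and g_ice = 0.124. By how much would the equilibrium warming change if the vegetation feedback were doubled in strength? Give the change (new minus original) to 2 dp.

0.11 °C

Original: g = 0.1786, ΔT = 0.997/(1−0.1786) = 1.2138 °C.
With doubled vegetation: g' = 0.2476, ΔT' = 0.997/(1−0.2476) = 1.3251 °C.
Change = 1.3251 − 1.2138 = 0.11 °C.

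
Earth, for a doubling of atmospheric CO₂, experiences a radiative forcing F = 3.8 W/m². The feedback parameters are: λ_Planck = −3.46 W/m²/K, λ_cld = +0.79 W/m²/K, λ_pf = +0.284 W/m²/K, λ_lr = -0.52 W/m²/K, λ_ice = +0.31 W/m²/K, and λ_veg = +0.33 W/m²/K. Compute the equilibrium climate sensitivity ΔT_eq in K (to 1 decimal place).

1.7 K

Net feedback parameter λ = (−3.46) + (+0.79) + (+0.284) + (-0.52) + (+0.31) + (+0.33) = -2.266 W/m²/K.
ΔT = −F/λ = −3.8/(-2.266) = 1.7 K.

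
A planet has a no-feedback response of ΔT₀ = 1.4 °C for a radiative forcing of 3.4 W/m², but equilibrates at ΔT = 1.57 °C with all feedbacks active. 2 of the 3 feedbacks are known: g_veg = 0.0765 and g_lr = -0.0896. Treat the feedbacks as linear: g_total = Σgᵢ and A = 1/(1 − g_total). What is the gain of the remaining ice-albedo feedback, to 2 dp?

0.12

Amplification A = ΔT/ΔT₀ = 1.57/1.4 = 1.121.
Total gain g = 1 − 1/A = 1 − 1/1.121 = 0.1079.
Known gains sum to 0.0765 − 0.0896 = -0.0131.
g_ice = 0.1079 + 0.0131 = 0.12.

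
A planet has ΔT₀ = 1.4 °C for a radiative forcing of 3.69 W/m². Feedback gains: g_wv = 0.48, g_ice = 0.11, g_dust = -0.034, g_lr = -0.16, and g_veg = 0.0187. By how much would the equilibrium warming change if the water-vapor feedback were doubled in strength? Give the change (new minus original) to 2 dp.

10.90 °C

Original: g = 0.4147, ΔT = 1.4/(1−0.4147) = 2.3919 °C.
With doubled water-vapor: g' = 0.8947, ΔT' = 1.4/(1−0.8947) = 13.2953 °C.
Change = 13.2953 − 2.3919 = 10.90 °C.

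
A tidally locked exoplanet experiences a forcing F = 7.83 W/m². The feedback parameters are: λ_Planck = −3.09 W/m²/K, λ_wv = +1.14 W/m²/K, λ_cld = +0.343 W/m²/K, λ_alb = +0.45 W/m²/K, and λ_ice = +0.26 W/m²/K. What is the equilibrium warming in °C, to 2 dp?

Net feedback parameter λ = (−3.09) + (+1.14) + (+0.343) + (+0.45) + (+0.26) = -0.897 W/m²/K.
ΔT = −F/λ = −7.83/(-0.897) = 8.73 °C.

8.73 °C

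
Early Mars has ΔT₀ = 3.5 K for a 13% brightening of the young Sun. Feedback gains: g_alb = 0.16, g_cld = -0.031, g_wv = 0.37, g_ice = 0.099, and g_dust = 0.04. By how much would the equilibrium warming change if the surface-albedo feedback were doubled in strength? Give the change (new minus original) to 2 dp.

7.66 K

Original: g = 0.638, ΔT = 3.5/(1−0.638) = 9.6685 K.
With doubled surface-albedo: g' = 0.798, ΔT' = 3.5/(1−0.798) = 17.3267 K.
Change = 17.3267 − 9.6685 = 7.66 K.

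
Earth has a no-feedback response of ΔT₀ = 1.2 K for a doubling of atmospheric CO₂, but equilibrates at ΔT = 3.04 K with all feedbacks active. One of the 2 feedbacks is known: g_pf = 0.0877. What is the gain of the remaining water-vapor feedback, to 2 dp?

Amplification A = ΔT/ΔT₀ = 3.04/1.2 = 2.533.
Total gain g = 1 − 1/A = 1 − 1/2.533 = 0.6052.
The known gain is 0.0877.
g_wv = 0.6052 − 0.0877 = 0.52.

0.52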